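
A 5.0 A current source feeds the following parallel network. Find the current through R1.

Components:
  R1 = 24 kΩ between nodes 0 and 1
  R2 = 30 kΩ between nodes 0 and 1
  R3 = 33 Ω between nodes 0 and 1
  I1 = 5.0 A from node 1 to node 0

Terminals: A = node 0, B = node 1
All resistors sit directly between nodes 0 and 1, so they are in parallel and share one voltage V; the full source current 5 A splits among them.
1/R_par = 1/24000 + 1/30000 + 1/33 = 0.03038 S  =>  R_par = 32.92 Ω
V = I × R_par = 5 × 32.92 = 164.6 V
I_R1 = V/R1 = 164.6/24000 = 0.006858 A

Final answer: 0.006858 A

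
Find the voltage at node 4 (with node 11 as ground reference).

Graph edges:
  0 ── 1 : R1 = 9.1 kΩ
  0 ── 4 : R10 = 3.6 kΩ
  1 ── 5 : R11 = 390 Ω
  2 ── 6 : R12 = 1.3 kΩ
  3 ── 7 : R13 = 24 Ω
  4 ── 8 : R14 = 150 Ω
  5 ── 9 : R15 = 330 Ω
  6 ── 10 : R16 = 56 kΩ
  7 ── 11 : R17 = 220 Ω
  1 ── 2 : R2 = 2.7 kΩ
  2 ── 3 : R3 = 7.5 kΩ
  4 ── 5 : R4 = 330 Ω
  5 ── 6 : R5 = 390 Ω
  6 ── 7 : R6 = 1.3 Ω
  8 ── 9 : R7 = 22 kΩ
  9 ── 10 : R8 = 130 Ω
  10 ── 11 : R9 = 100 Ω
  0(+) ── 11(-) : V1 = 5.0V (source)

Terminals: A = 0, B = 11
Nodal analysis, taking node 11 as the 0 V reference.
Source V1 fixes V_0 = 5 V.
KCL at each unknown node (sum of currents leaving = 0; resistances in Ω):
  Node 1: (V_1 - 5)/9100 + (V_1 - V_2)/2700 + (V_1 - V_5)/390 = 0
  Node 2: (V_2 - V_1)/2700 + (V_2 - V_3)/7500 + (V_2 - V_6)/1300 = 0
  Node 3: (V_3 - V_2)/7500 + (V_3 - V_7)/24 = 0
  Node 4: (V_4 - V_5)/330 + (V_4 - 5)/3600 + (V_4 - V_8)/150 = 0
  Node 5: (V_5 - V_4)/330 + (V_5 - V_6)/390 + (V_5 - V_1)/390 + (V_5 - V_9)/330 = 0
  Node 6: (V_6 - V_5)/390 + (V_6 - V_7)/1.3 + (V_6 - V_2)/1300 + (V_6 - V_10)/56000 = 0
  Node 7: (V_7 - V_6)/1.3 + (V_7 - V_3)/24 + (V_7 - 0)/220 = 0
  Node 8: (V_8 - V_9)/22000 + (V_8 - V_4)/150 = 0
  Node 9: (V_9 - V_8)/22000 + (V_9 - V_10)/130 + (V_9 - V_5)/330 = 0
  Node 10: (V_10 - V_9)/130 + (V_10 - 0)/100 + (V_10 - V_6)/56000 = 0
Collecting terms (coefficients in siemens):
  0.003044·V_1 - 0.0003704·V_2 - 0.002564·V_5 = 0.0005495
  0.001273·V_2 - 0.0003704·V_1 - 0.0001333·V_3 - 0.0007692·V_6 = 0
  0.0418·V_3 - 0.0001333·V_2 - 0.04167·V_7 = 0
  0.009975·V_4 - 0.00303·V_5 - 0.006667·V_8 = 0.001389
  0.01119·V_5 - 0.002564·V_1 - 0.00303·V_4 - 0.002564·V_6 - 0.00303·V_9 = 0
  0.7726·V_6 - 0.0007692·V_2 - 0.002564·V_5 - 0.7692·V_7 - 0.00001786·V_10 = 0
  0.8154·V_7 - 0.04167·V_3 - 0.7692·V_6 = 0
  0.006712·V_8 - 0.006667·V_4 - 0.00004545·V_9 = 0
  0.01077·V_9 - 0.00303·V_5 - 0.00004545·V_8 - 0.007692·V_10 = 0
  0.01771·V_10 - 0.00001786·V_6 - 0.007692·V_9 = 0
Solving these 10 simultaneous equations (Gaussian elimination) gives:
  V_1 = 0.6 V, V_2 = 0.302 V, V_3 = 0.1792 V, V_4 = 0.8274 V
  V_5 = 0.4544 V, V_6 = 0.1798 V, V_7 = 0.1788 V, V_8 = 0.8231 V
  V_9 = 0.1906 V, V_10 = 0.08298 V
The requested potential is V_4 = 0.8274 V.

Final answer: V_4 = 0.8274 V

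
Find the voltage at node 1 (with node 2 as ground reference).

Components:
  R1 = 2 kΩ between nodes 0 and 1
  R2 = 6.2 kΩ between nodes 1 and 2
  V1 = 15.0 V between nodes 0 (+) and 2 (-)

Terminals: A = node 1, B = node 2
Nodal analysis, taking node 2 as the 0 V reference.
Source V1 fixes V_0 = 15 V.
KCL at each unknown node (sum of currents leaving = 0; resistances in Ω):
  Node 1: (V_1 - 15)/2000 + (V_1 - 0)/6200 = 0
Collecting terms: 0.0006613 × V_1 = 0.0075  =>  V_1 = 11.34 V
The requested potential is V_1 = 11.34 V.

Final answer: V_1 = 11.34 V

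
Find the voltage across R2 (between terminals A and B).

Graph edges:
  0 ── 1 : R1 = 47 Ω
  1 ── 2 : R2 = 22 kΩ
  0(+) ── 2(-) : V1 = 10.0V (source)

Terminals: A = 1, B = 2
R1 and R2 are in series across V1 (node 0 → node 1 → node 2), and the output A–B is taken across R2, so this is a voltage divider.
Series current: I = V1/(R1 + R2) = 10/(47 + 22000) = 10/22050 = 0.0004536 A
V_R2 = I × R2 = V1 × R2/(R1 + R2) = 10 × 22000/22050 = 9.979 V

Final answer: 9.979 V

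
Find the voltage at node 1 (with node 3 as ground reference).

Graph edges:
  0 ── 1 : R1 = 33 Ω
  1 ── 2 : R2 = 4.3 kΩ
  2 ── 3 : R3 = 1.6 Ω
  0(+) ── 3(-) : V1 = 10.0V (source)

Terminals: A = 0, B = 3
Nodal analysis, taking node 3 as the 0 V reference.
Source V1 fixes V_0 = 10 V.
KCL at each unknown node (sum of currents leaving = 0; resistances in Ω):
  Node 1: (V_1 - 10)/33 + (V_1 - V_2)/4300 = 0
  Node 2: (V_2 - V_1)/4300 + (V_2 - 0)/1.6 = 0
Collecting terms (coefficients in siemens):
  0.03054·V_1 - 0.0002326·V_2 = 0.303
  0.6252·V_2 - 0.0002326·V_1 = 0
Determinant D = (0.03054)(0.6252) - (-0.0002326)(-0.0002326) = 0.01909
V_1 = [(0.303)(0.6252) - (-0.0002326)(0)]/D = 9.924 V
V_2 = [(0.03054)(0) - (0.303)(-0.0002326)]/D = 0.003691 V
The requested potential is V_1 = 9.924 V.

Final answer: V_1 = 9.924 V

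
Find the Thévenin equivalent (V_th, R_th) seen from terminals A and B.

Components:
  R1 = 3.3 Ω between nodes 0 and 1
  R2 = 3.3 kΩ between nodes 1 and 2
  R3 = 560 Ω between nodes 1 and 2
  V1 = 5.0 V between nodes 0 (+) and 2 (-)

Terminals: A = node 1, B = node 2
Step 1 — V_th is the open-circuit voltage V_A - V_B (nothing connected across the terminals).
Nodal analysis, taking node 2 as the 0 V reference.
Source V1 fixes V_0 = 5 V.
KCL at each unknown node (sum of currents leaving = 0; resistances in Ω):
  Node 1: (V_1 - 5)/3.3 + (V_1 - 0)/3300 + (V_1 - 0)/560 = 0
Collecting terms: 0.3051 × V_1 = 1.515  =>  V_1 = 4.966 V
V_th = V_1 - V_2 = 4.966 - 0 = 4.966 V
Step 2 — R_th: zero the source — replace V1 by a short circuit (node 2 merges into node 0) — and find the resistance seen between A (node 1) and B (node 0).
Reduce the network between node 1 (A) and node 0 (B) by series/parallel combination:
  Rp1 = R1 ‖ R2 ‖ R3 (parallel, all between nodes 0 and 1) = 1/(1/3.3 + 1/3300 + 1/560) = 3.277 Ω
R_th = 3.277 Ω

Final answer: V_th = 4.966 V, R_th = 3.277 Ω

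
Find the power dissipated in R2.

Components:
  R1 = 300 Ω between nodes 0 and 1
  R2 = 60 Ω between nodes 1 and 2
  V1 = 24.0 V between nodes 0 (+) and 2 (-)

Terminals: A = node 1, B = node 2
Nodal analysis, taking node 2 as the 0 V reference.
Source V1 fixes V_0 = 24 V.
KCL at each unknown node (sum of currents leaving = 0; resistances in Ω):
  Node 1: (V_1 - 24)/300 + (V_1 - 0)/60 = 0
Collecting terms: 0.02 × V_1 = 0.08  =>  V_1 = 4 V
I_R2 = (V_1 - V_2)/R2 = (4 - 0)/60 = 0.06667 A
P_R2 = I_R2² × R2 = (0.06667)² × 60 = 0.2667 W

Final answer: 0.2667 W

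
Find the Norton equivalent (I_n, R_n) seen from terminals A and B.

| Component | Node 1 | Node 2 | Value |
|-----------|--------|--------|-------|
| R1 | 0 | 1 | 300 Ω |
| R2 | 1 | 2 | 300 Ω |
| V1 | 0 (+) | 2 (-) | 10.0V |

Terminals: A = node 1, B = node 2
Find the Thévenin equivalent first; then I_n = V_th/R_th and R_n = R_th.
Step 1 — V_th is the open-circuit voltage V_A - V_B (nothing connected across the terminals).
Nodal analysis, taking node 2 as the 0 V reference.
Source V1 fixes V_0 = 10 V.
KCL at each unknown node (sum of currents leaving = 0; resistances in Ω):
  Node 1: (V_1 - 10)/300 + (V_1 - 0)/300 = 0
Collecting terms: 0.006667 × V_1 = 0.03333  =>  V_1 = 5 V
V_th = V_1 - V_2 = 5 - 0 = 5 V
Step 2 — R_th: zero the source — replace V1 by a short circuit (node 2 merges into node 0) — and find the resistance seen between A (node 1) and B (node 0).
Reduce the network between node 1 (A) and node 0 (B) by series/parallel combination:
  Rp1 = R1 ‖ R2 (parallel, both between nodes 0 and 1) = 1/(1/300 + 1/300) = 150 Ω
R_th = 150 Ω
I_n = V_th/R_th = 5/150 = 0.03333 A, and R_n = R_th = 150 Ω

Final answer: I_n = 0.03333 A, R_n = 150 Ω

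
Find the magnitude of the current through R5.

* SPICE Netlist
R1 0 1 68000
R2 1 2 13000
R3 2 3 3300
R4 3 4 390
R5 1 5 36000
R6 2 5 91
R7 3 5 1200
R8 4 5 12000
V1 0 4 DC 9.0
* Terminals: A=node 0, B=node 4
Nodal analysis, taking node 4 as the 0 V reference.
Source V1 fixes V_0 = 9 V.
KCL at each unknown node (sum of currents leaving = 0; resistances in Ω):
  Node 1: (V_1 - 9)/68000 + (V_1 - V_2)/13000 + (V_1 - V_5)/36000 = 0
  Node 2: (V_2 - V_1)/13000 + (V_2 - V_3)/3300 + (V_2 - V_5)/91 = 0
  Node 3: (V_3 - V_2)/3300 + (V_3 - 0)/390 + (V_3 - V_5)/1200 = 0
  Node 5: (V_5 - V_1)/36000 + (V_5 - V_2)/91 + (V_5 - V_3)/1200 + (V_5 - 0)/12000 = 0
Collecting terms (coefficients in siemens):
  0.0001194·V_1 - 0.00007692·V_2 - 0.00002778·V_5 = 0.0001324
  0.01137·V_2 - 0.00007692·V_1 - 0.000303·V_3 - 0.01099·V_5 = 0
  0.0037·V_3 - 0.000303·V_2 - 0.0008333·V_5 = 0
  0.01193·V_5 - 0.00002778·V_1 - 0.01099·V_2 - 0.0008333·V_3 = 0
Solving these 4 simultaneous equations (Gaussian elimination) gives:
  V_1 = 1.226 V, V_2 = 0.1351 V, V_3 = 0.04036 V, V_5 = 0.1301 V
I_R5 = (V_1 - V_5)/R5 = (1.226 - 0.1301)/36000 = 0.00003043 A
|I_R5| = 0.00003043 A

Final answer: |I_R5| = 3.043e-05 A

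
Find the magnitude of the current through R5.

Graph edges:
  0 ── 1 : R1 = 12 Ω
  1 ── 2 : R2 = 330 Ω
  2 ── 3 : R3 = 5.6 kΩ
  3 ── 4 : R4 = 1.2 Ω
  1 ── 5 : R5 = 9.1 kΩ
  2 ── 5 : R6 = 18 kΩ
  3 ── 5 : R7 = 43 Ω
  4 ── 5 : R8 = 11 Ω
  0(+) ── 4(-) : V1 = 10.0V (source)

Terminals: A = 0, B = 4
Nodal analysis, taking node 4 as the 0 V reference.
Source V1 fixes V_0 = 10 V.
KCL at each unknown node (sum of currents leaving = 0; resistances in Ω):
  Node 1: (V_1 - 10)/12 + (V_1 - V_2)/330 + (V_1 - V_5)/9100 = 0
  Node 2: (V_2 - V_1)/330 + (V_2 - V_3)/5600 + (V_2 - V_5)/18000 = 0
  Node 3: (V_3 - V_2)/5600 + (V_3 - 0)/1.2 + (V_3 - V_5)/43 = 0
  Node 5: (V_5 - V_1)/9100 + (V_5 - V_2)/18000 + (V_5 - V_3)/43 + (V_5 - 0)/11 = 0
Collecting terms (coefficients in siemens):
  0.08647·V_1 - 0.00303·V_2 - 0.0001099·V_5 = 0.8333
  0.003264·V_2 - 0.00303·V_1 - 0.0001786·V_3 - 0.00005556·V_5 = 0
  0.8568·V_3 - 0.0001786·V_2 - 0.02326·V_5 = 0
  0.1143·V_5 - 0.0001099·V_1 - 0.00005556·V_2 - 0.02326·V_3 = 0
Solving these 4 simultaneous equations (Gaussian elimination) gives:
  V_1 = 9.961 V, V_2 = 9.247 V, V_3 = 0.002322 V, V_5 = 0.01454 V
I_R5 = (V_1 - V_5)/R5 = (9.961 - 0.01454)/9100 = 0.001093 A
|I_R5| = 0.001093 A

Final answer: |I_R5| = 0.001093 A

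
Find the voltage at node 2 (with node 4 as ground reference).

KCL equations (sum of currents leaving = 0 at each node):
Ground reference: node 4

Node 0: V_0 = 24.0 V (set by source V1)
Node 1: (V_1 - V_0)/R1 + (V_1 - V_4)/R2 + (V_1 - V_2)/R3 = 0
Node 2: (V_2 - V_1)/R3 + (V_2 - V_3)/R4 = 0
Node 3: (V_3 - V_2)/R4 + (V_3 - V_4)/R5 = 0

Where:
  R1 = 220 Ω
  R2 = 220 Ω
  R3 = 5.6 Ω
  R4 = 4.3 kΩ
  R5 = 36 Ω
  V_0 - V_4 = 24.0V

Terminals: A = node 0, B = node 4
Nodal analysis, taking node 4 as the 0 V reference.
Source V1 fixes V_0 = 24 V.
KCL at each unknown node (sum of currents leaving = 0; resistances in Ω):
  Node 1: (V_1 - 24)/220 + (V_1 - 0)/220 + (V_1 - V_2)/5.6 = 0
  Node 2: (V_2 - V_1)/5.6 + (V_2 - V_3)/4300 = 0
  Node 3: (V_3 - V_2)/4300 + (V_3 - 0)/36 = 0
Collecting terms (coefficients in siemens):
  0.1877·V_1 - 0.1786·V_2 = 0.1091
  0.1788·V_2 - 0.1786·V_1 - 0.0002326·V_3 = 0
  0.02801·V_3 - 0.0002326·V_2 = 0
Solving these 3 simultaneous equations (Gaussian elimination) gives:
  V_1 = 11.7 V, V_2 = 11.69 V, V_3 = 0.09704 V
The requested potential is V_2 = 11.69 V.

Final answer: V_2 = 11.69 V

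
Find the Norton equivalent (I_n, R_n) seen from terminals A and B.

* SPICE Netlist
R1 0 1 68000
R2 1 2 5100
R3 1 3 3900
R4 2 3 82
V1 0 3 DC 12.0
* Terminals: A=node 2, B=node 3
Find the Thévenin equivalent first; then I_n = V_th/R_th and R_n = R_th.
Step 1 — V_th is the open-circuit voltage V_A - V_B (nothing connected across the terminals).
Nodal analysis, taking node 3 as the 0 V reference.
Source V1 fixes V_0 = 12 V.
KCL at each unknown node (sum of currents leaving = 0; resistances in Ω):
  Node 1: (V_1 - 12)/68000 + (V_1 - V_2)/5100 + (V_1 - 0)/3900 = 0
  Node 2: (V_2 - V_1)/5100 + (V_2 - 0)/82 = 0
Collecting terms (coefficients in siemens):
  0.0004672·V_1 - 0.0001961·V_2 = 0.0001765
  0.01239·V_2 - 0.0001961·V_1 = 0
Determinant D = (0.0004672)(0.01239) - (-0.0001961)(-0.0001961) = 0.000005751
V_1 = [(0.0001765)(0.01239) - (-0.0001961)(0)]/D = 0.3802 V
V_2 = [(0.0004672)(0) - (0.0001765)(-0.0001961)]/D = 0.006017 V
V_th = V_2 - V_3 = 0.006017 - 0 = 0.006017 V
Step 2 — R_th: zero the source — replace V1 by a short circuit (node 3 merges into node 0) — and find the resistance seen between A (node 2) and B (node 0).
Reduce the network between node 2 (A) and node 0 (B) by series/parallel combination:
  Rp1 = R1 ‖ R3 (parallel, both between nodes 0 and 1) = 1/(1/68000 + 1/3900) = 3688 Ω
  Rs1 = R2 + Rp1 (series, joined only at node 1) = 5100 + 3688 = 8788 Ω
  Rp2 = R4 ‖ Rs1 (parallel, both between nodes 0 and 2) = 1/(1/82 + 1/8788) = 81.24 Ω
R_th = 81.24 Ω
I_n = V_th/R_th = 0.006017/81.24 = 0.00007406 A, and R_n = R_th = 81.24 Ω

Final answer: I_n = 7.406e-05 A, R_n = 81.24 Ω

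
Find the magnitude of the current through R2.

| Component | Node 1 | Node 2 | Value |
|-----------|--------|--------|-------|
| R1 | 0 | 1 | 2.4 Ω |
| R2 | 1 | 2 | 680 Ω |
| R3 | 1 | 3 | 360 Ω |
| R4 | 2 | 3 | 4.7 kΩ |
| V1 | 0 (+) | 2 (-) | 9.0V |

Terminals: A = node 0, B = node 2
Nodal analysis, taking node 2 as the 0 V reference.
Source V1 fixes V_0 = 9 V.
KCL at each unknown node (sum of currents leaving = 0; resistances in Ω):
  Node 1: (V_1 - 9)/2.4 + (V_1 - 0)/680 + (V_1 - V_3)/360 = 0
  Node 3: (V_3 - V_1)/360 + (V_3 - 0)/4700 = 0
Collecting terms (coefficients in siemens):
  0.4209·V_1 - 0.002778·V_3 = 3.75
  0.002991·V_3 - 0.002778·V_1 = 0
Determinant D = (0.4209)(0.002991) - (-0.002778)(-0.002778) = 0.001251
V_1 = [(3.75)(0.002991) - (-0.002778)(0)]/D = 8.964 V
V_3 = [(0.4209)(0) - (3.75)(-0.002778)]/D = 8.326 V
I_R2 = (V_1 - V_2)/R2 = (8.964 - 0)/680 = 0.01318 A
|I_R2| = 0.01318 A

Final answer: |I_R2| = 0.01318 A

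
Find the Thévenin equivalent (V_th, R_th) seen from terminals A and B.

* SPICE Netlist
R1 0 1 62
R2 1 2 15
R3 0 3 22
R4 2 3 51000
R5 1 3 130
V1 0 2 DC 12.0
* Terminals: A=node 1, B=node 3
Step 1 — V_th is the open-circuit voltage V_A - V_B (nothing connected across the terminals).
Nodal analysis, taking node 2 as the 0 V reference.
Source V1 fixes V_0 = 12 V.
KCL at each unknown node (sum of currents leaving = 0; resistances in Ω):
  Node 1: (V_1 - 12)/62 + (V_1 - 0)/15 + (V_1 - V_3)/130 = 0
  Node 3: (V_3 - 12)/22 + (V_3 - 0)/51000 + (V_3 - V_1)/130 = 0
Collecting terms (coefficients in siemens):
  0.09049·V_1 - 0.007692·V_3 = 0.1935
  0.05317·V_3 - 0.007692·V_1 = 0.5455
Determinant D = (0.09049)(0.05317) - (-0.007692)(-0.007692) = 0.004752
V_1 = [(0.1935)(0.05317) - (-0.007692)(0.5455)]/D = 3.049 V
V_3 = [(0.09049)(0.5455) - (0.1935)(-0.007692)]/D = 10.7 V
V_th = V_1 - V_3 = 3.049 - 10.7 = -7.652 V
Step 2 — R_th: zero the source — replace V1 by a short circuit (node 2 merges into node 0) — and find the resistance seen between A (node 1) and B (node 3).
Reduce the network between node 1 (A) and node 3 (B) by series/parallel combination:
  Rp1 = R1 ‖ R2 (parallel, both between nodes 0 and 1) = 1/(1/62 + 1/15) = 12.08 Ω
  Rp2 = R3 ‖ R4 (parallel, both between nodes 0 and 3) = 1/(1/22 + 1/51000) = 21.99 Ω
  Rs1 = Rp1 + Rp2 (series, joined only at node 0) = 12.08 + 21.99 = 34.07 Ω
  Rp3 = R5 ‖ Rs1 (parallel, both between nodes 1 and 3) = 1/(1/130 + 1/34.07) = 26.99 Ω
R_th = 26.99 Ω

Final answer: V_th = -7.652 V, R_th = 26.99 Ω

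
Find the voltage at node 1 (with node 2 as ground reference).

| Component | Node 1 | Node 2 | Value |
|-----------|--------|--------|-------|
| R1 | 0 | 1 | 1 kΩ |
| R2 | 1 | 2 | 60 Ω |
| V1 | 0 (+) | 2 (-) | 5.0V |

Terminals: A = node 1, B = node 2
Nodal analysis, taking node 2 as the 0 V reference.
Source V1 fixes V_0 = 5 V.
KCL at each unknown node (sum of currents leaving = 0; resistances in Ω):
  Node 1: (V_1 - 5)/1000 + (V_1 - 0)/60 = 0
Collecting terms: 0.01767 × V_1 = 0.005  =>  V_1 = 0.283 V
The requested potential is V_1 = 0.283 V.

Final answer: V_1 = 0.283 V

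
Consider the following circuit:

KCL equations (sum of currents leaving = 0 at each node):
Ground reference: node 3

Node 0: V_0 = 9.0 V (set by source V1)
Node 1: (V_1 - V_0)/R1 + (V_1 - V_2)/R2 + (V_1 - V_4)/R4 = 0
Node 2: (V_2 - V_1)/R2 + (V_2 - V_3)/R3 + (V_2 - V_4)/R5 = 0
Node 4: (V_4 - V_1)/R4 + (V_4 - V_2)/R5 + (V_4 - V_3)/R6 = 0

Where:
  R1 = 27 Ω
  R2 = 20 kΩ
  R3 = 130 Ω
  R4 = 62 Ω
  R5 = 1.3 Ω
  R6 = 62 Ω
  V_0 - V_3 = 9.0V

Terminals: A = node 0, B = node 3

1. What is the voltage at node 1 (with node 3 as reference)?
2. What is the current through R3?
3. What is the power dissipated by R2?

Nodal analysis, taking node 3 as the 0 V reference.
Source V1 fixes V_0 = 9 V.
KCL at each unknown node (sum of currents leaving = 0; resistances in Ω):
  Node 1: (V_1 - 9)/27 + (V_1 - V_2)/20000 + (V_1 - V_4)/62 = 0
  Node 2: (V_2 - V_1)/20000 + (V_2 - 0)/130 + (V_2 - V_4)/1.3 = 0
  Node 4: (V_4 - V_1)/62 + (V_4 - V_2)/1.3 + (V_4 - 0)/62 = 0
Collecting terms (coefficients in siemens):
  0.05322·V_1 - 0.00005·V_2 - 0.01613·V_4 = 0.3333
  0.777·V_2 - 0.00005·V_1 - 0.7692·V_4 = 0
  0.8015·V_4 - 0.01613·V_1 - 0.7692·V_2 = 0
Solving these 3 simultaneous equations (Gaussian elimination) gives:
  V_1 = 7.144 V, V_2 = 2.867 V, V_4 = 2.895 V
Part 1:
  Read off the nodal solution: V_1 = 7.144 V
Part 2:
  I_R3 = (V_2 - V_3)/R3 = (2.867 - 0)/130 = 0.02205 A
  Magnitude: I_R3 = 0.02205 A
Part 3:
  I_R2 = (V_1 - V_2)/R2 = (7.144 - 2.867)/20000 = 0.0002139 A
  P_R2 = I_R2² × R2 = (0.0002139)² × 20000 = 0.0009148 W

Final answers:
1. V_1 = 7.144 V
2. I_R3 = 0.02205 A
3. P_R2 = 0.0009148 W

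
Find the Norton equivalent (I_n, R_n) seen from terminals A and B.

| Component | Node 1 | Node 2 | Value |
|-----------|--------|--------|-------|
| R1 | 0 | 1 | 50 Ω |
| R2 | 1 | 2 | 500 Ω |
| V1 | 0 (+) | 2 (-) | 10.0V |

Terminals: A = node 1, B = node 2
Find the Thévenin equivalent first; then I_n = V_th/R_th and R_n = R_th.
Step 1 — V_th is the open-circuit voltage V_A - V_B (nothing connected across the terminals).
Nodal analysis, taking node 2 as the 0 V reference.
Source V1 fixes V_0 = 10 V.
KCL at each unknown node (sum of currents leaving = 0; resistances in Ω):
  Node 1: (V_1 - 10)/50 + (V_1 - 0)/500 = 0
Collecting terms: 0.022 × V_1 = 0.2  =>  V_1 = 9.091 V
V_th = V_1 - V_2 = 9.091 - 0 = 9.091 V
Step 2 — R_th: zero the source — replace V1 by a short circuit (node 2 merges into node 0) — and find the resistance seen between A (node 1) and B (node 0).
Reduce the network between node 1 (A) and node 0 (B) by series/parallel combination:
  Rp1 = R1 ‖ R2 (parallel, both between nodes 0 and 1) = 1/(1/50 + 1/500) = 45.45 Ω
R_th = 45.45 Ω
I_n = V_th/R_th = 9.091/45.45 = 0.2 A, and R_n = R_th = 45.45 Ω

Final answer: I_n = 0.2 A, R_n = 45.45 Ω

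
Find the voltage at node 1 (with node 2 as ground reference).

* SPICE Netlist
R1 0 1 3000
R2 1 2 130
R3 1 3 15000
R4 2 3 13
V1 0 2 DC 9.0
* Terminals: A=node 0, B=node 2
Nodal analysis, taking node 2 as the 0 V reference.
Source V1 fixes V_0 = 9 V.
KCL at each unknown node (sum of currents leaving = 0; resistances in Ω):
  Node 1: (V_1 - 9)/3000 + (V_1 - 0)/130 + (V_1 - V_3)/15000 = 0
  Node 3: (V_3 - V_1)/15000 + (V_3 - 0)/13 = 0
Collecting terms (coefficients in siemens):
  0.008092·V_1 - 0.00006667·V_3 = 0.003
  0.07699·V_3 - 0.00006667·V_1 = 0
Determinant D = (0.008092)(0.07699) - (-0.00006667)(-0.00006667) = 0.000623
V_1 = [(0.003)(0.07699) - (-0.00006667)(0)]/D = 0.3707 V
V_3 = [(0.008092)(0) - (0.003)(-0.00006667)]/D = 0.000321 V
The requested potential is V_1 = 0.3707 V.

Final answer: V_1 = 0.3707 V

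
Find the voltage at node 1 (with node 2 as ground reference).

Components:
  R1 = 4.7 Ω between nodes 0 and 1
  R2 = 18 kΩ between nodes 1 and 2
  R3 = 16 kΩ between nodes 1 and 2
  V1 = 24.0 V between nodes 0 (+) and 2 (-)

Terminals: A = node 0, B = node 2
Nodal analysis, taking node 2 as the 0 V reference.
Source V1 fixes V_0 = 24 V.
KCL at each unknown node (sum of currents leaving = 0; resistances in Ω):
  Node 1: (V_1 - 24)/4.7 + (V_1 - 0)/18000 + (V_1 - 0)/16000 = 0
Collecting terms: 0.2129 × V_1 = 5.106  =>  V_1 = 23.99 V
The requested potential is V_1 = 23.99 V.

Final answer: V_1 = 23.99 V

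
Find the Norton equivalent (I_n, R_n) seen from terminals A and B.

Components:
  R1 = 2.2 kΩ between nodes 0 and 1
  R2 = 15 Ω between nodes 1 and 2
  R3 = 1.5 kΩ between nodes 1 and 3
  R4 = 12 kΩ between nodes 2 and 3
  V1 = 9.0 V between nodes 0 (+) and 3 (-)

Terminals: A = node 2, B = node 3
Find the Thévenin equivalent first; then I_n = V_th/R_th and R_n = R_th.
Step 1 — V_th is the open-circuit voltage V_A - V_B (nothing connected across the terminals).
Nodal analysis, taking node 3 as the 0 V reference.
Source V1 fixes V_0 = 9 V.
KCL at each unknown node (sum of currents leaving = 0; resistances in Ω):
  Node 1: (V_1 - 9)/2200 + (V_1 - V_2)/15 + (V_1 - 0)/1500 = 0
  Node 2: (V_2 - V_1)/15 + (V_2 - 0)/12000 = 0
Collecting terms (coefficients in siemens):
  0.06779·V_1 - 0.06667·V_2 = 0.004091
  0.06675·V_2 - 0.06667·V_1 = 0
Determinant D = (0.06779)(0.06675) - (-0.06667)(-0.06667) = 0.0000804
V_1 = [(0.004091)(0.06675) - (-0.06667)(0)]/D = 3.397 V
V_2 = [(0.06779)(0) - (0.004091)(-0.06667)]/D = 3.392 V
V_th = V_2 - V_3 = 3.392 - 0 = 3.392 V
Step 2 — R_th: zero the source — replace V1 by a short circuit (node 3 merges into node 0) — and find the resistance seen between A (node 2) and B (node 0).
Reduce the network between node 2 (A) and node 0 (B) by series/parallel combination:
  Rp1 = R1 ‖ R3 (parallel, both between nodes 0 and 1) = 1/(1/2200 + 1/1500) = 891.9 Ω
  Rs1 = R2 + Rp1 (series, joined only at node 1) = 15 + 891.9 = 906.9 Ω
  Rp2 = R4 ‖ Rs1 (parallel, both between nodes 0 and 2) = 1/(1/12000 + 1/906.9) = 843.2 Ω
R_th = 843.2 Ω
I_n = V_th/R_th = 3.392/843.2 = 0.004023 A, and R_n = R_th = 843.2 Ω

Final answer: I_n = 0.004023 A, R_n = 843.2 Ω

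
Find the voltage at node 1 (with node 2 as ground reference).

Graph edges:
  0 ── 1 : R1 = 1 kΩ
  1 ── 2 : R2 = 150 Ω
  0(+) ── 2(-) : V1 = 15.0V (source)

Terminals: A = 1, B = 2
Nodal analysis, taking node 2 as the 0 V reference.
Source V1 fixes V_0 = 15 V.
KCL at each unknown node (sum of currents leaving = 0; resistances in Ω):
  Node 1: (V_1 - 15)/1000 + (V_1 - 0)/150 = 0
Collecting terms: 0.007667 × V_1 = 0.015  =>  V_1 = 1.957 V
The requested potential is V_1 = 1.957 V.

Final answer: V_1 = 1.957 V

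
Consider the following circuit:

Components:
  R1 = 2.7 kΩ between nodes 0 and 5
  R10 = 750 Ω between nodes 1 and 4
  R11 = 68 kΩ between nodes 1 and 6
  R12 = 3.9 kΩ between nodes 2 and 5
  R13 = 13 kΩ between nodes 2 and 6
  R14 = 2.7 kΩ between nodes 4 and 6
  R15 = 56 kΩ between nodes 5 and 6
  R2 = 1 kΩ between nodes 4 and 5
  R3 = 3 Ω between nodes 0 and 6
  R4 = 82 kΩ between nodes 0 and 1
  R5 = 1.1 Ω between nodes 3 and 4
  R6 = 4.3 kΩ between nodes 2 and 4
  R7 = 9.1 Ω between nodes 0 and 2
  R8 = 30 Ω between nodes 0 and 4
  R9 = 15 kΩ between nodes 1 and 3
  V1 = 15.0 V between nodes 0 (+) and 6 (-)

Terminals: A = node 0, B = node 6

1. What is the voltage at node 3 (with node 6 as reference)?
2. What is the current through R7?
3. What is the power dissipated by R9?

Nodal analysis, taking node 6 as the 0 V reference.
Source V1 fixes V_0 = 15 V.
KCL at each unknown node (sum of currents leaving = 0; resistances in Ω):
  Node 1: (V_1 - 15)/82000 + (V_1 - V_3)/15000 + (V_1 - V_4)/750 + (V_1 - 0)/68000 = 0
  Node 2: (V_2 - V_4)/4300 + (V_2 - 15)/9.1 + (V_2 - V_5)/3900 + (V_2 - 0)/13000 = 0
  Node 3: (V_3 - V_4)/1.1 + (V_3 - V_1)/15000 = 0
  Node 4: (V_4 - V_5)/1000 + (V_4 - V_3)/1.1 + (V_4 - V_2)/4300 + (V_4 - 15)/30 + (V_4 - V_1)/750 + (V_4 - 0)/2700 = 0
  Node 5: (V_5 - 15)/2700 + (V_5 - V_4)/1000 + (V_5 - V_2)/3900 + (V_5 - 0)/56000 = 0
Collecting terms (coefficients in siemens):
  0.001427·V_1 - 0.00006667·V_3 - 0.001333·V_4 = 0.0001829
  0.1105·V_2 - 0.0002326·V_4 - 0.0002564·V_5 = 1.648
  0.9092·V_3 - 0.00006667·V_1 - 0.9091·V_4 = 0
  0.9454·V_4 - 0.001333·V_1 - 0.0002326·V_2 - 0.9091·V_3 - 0.001·V_5 = 0.5
  0.001645·V_5 - 0.0002564·V_2 - 0.001·V_4 = 0.005556
Solving these 5 simultaneous equations (Gaussian elimination) gives:
  V_1 = 14.68 V, V_2 = 14.99 V, V_3 = 14.83 V, V_4 = 14.83 V
  V_5 = 14.73 V
Part 1:
  Read off the nodal solution: V_3 = 14.83 V
Part 2:
  I_R7 = (V_0 - V_2)/R7 = (15 - 14.99)/9.1 = 0.001257 A
  Magnitude: I_R7 = 0.001257 A
Part 3:
  I_R9 = (V_1 - V_3)/R9 = (14.68 - 14.83)/15000 = -0.00001009 A
  P_R9 = I_R9² × R9 = (-0.00001009)² × 15000 = 0.000001527 W

Final answers:
1. V_3 = 14.83 V
2. I_R7 = 0.001257 A
3. P_R9 = 1.527e-06 W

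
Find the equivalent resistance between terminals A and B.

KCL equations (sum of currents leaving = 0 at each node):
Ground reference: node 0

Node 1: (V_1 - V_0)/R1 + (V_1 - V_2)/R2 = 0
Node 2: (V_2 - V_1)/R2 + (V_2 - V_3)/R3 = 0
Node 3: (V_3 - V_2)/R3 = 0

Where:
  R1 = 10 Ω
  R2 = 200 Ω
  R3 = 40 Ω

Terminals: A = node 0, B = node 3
Reduce the network between node 0 (A) and node 3 (B) by series/parallel combination:
  Rs1 = R1 + R2 (series, joined only at node 1) = 10 + 200 = 210 Ω
  Rs2 = R3 + Rs1 (series, joined only at node 2) = 40 + 210 = 250 Ω
R_eq = 250 Ω

Final answer: 250 Ω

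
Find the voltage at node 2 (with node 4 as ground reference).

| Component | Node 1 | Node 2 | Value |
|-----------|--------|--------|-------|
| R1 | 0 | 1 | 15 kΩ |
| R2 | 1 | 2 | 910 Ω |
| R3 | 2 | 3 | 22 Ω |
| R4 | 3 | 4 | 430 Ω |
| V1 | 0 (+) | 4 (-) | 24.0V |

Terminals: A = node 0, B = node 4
Nodal analysis, taking node 4 as the 0 V reference.
Source V1 fixes V_0 = 24 V.
KCL at each unknown node (sum of currents leaving = 0; resistances in Ω):
  Node 1: (V_1 - 24)/15000 + (V_1 - V_2)/910 = 0
  Node 2: (V_2 - V_1)/910 + (V_2 - V_3)/22 = 0
  Node 3: (V_3 - V_2)/22 + (V_3 - 0)/430 = 0
Collecting terms (coefficients in siemens):
  0.001166·V_1 - 0.001099·V_2 = 0.0016
  0.04655·V_2 - 0.001099·V_1 - 0.04545·V_3 = 0
  0.04778·V_3 - 0.04545·V_2 = 0
Solving these 3 simultaneous equations (Gaussian elimination) gives:
  V_1 = 1.998 V, V_2 = 0.663 V, V_3 = 0.6307 V
The requested potential is V_2 = 0.663 V.

Final answer: V_2 = 0.663 V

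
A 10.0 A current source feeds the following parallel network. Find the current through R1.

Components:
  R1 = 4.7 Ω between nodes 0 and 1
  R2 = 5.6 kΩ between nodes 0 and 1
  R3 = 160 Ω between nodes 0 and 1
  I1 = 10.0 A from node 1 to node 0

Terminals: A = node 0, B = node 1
All resistors sit directly between nodes 0 and 1, so they are in parallel and share one voltage V; the full source current 10 A splits among them.
1/R_par = 1/4.7 + 1/5600 + 1/160 = 0.2192 S  =>  R_par = 4.562 Ω
V = I × R_par = 10 × 4.562 = 45.62 V
I_R1 = V/R1 = 45.62/4.7 = 9.707 A

Final answer: 9.707 A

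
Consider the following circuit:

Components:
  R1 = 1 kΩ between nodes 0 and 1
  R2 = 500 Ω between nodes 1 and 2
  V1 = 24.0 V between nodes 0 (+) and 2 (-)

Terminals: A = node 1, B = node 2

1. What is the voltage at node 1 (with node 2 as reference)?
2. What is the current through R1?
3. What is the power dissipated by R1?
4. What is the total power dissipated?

Nodal analysis, taking node 2 as the 0 V reference.
Source V1 fixes V_0 = 24 V.
KCL at each unknown node (sum of currents leaving = 0; resistances in Ω):
  Node 1: (V_1 - 24)/1000 + (V_1 - 0)/500 = 0
Collecting terms: 0.003 × V_1 = 0.024  =>  V_1 = 8 V
Part 1:
  Read off the nodal solution: V_1 = 8 V
Part 2:
  I_R1 = (V_0 - V_1)/R1 = (24 - 8)/1000 = 0.016 A
  Magnitude: I_R1 = 0.016 A
Part 3:
  I_R1 = (V_0 - V_1)/R1 = (24 - 8)/1000 = 0.016 A
  P_R1 = I_R1² × R1 = (0.016)² × 1000 = 0.256 W
Part 4:
  Power in each resistor, P = (ΔV)²/R:
    P_R1 = (24 - 8)²/1000 = 0.256 W
    P_R2 = (8 - 0)²/500 = 0.128 W
  P_total = P_R1 + P_R2 = 0.384 W

Final answers:
1. V_1 = 8 V
2. I_R1 = 0.016 A
3. P_R1 = 0.256 W
4. P_total = 0.384 W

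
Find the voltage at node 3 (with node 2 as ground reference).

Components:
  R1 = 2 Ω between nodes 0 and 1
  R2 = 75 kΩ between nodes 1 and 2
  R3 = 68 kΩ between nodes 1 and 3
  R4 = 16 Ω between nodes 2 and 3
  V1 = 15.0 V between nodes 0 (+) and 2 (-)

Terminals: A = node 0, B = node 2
Nodal analysis, taking node 2 as the 0 V reference.
Source V1 fixes V_0 = 15 V.
KCL at each unknown node (sum of currents leaving = 0; resistances in Ω):
  Node 1: (V_1 - 15)/2 + (V_1 - 0)/75000 + (V_1 - V_3)/68000 = 0
  Node 3: (V_3 - V_1)/68000 + (V_3 - 0)/16 = 0
Collecting terms (coefficients in siemens):
  0.5·V_1 - 0.00001471·V_3 = 7.5
  0.06251·V_3 - 0.00001471·V_1 = 0
Determinant D = (0.5)(0.06251) - (-0.00001471)(-0.00001471) = 0.03126
V_1 = [(7.5)(0.06251) - (-0.00001471)(0)]/D = 15 V
V_3 = [(0.5)(0) - (7.5)(-0.00001471)]/D = 0.003528 V
The requested potential is V_3 = 0.003528 V.

Final answer: V_3 = 0.003528 V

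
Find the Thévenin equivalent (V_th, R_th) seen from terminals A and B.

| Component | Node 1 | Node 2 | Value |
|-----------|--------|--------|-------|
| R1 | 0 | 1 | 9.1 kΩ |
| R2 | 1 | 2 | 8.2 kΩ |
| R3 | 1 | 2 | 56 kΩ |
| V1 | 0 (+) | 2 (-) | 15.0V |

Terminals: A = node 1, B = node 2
Step 1 — V_th is the open-circuit voltage V_A - V_B (nothing connected across the terminals).
Nodal analysis, taking node 2 as the 0 V reference.
Source V1 fixes V_0 = 15 V.
KCL at each unknown node (sum of currents leaving = 0; resistances in Ω):
  Node 1: (V_1 - 15)/9100 + (V_1 - 0)/8200 + (V_1 - 0)/56000 = 0
Collecting terms: 0.0002497 × V_1 = 0.001648  =>  V_1 = 6.601 V
V_th = V_1 - V_2 = 6.601 - 0 = 6.601 V
Step 2 — R_th: zero the source — replace V1 by a short circuit (node 2 merges into node 0) — and find the resistance seen between A (node 1) and B (node 0).
Reduce the network between node 1 (A) and node 0 (B) by series/parallel combination:
  Rp1 = R1 ‖ R2 ‖ R3 (parallel, all between nodes 0 and 1) = 1/(1/9100 + 1/8200 + 1/56000) = 4005 Ω
R_th = 4.005 kΩ

Final answer: V_th = 6.601 V, R_th = 4.005 kΩ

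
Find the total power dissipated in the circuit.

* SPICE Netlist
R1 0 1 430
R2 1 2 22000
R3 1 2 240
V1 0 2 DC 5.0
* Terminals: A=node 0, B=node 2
Nodal analysis, taking node 2 as the 0 V reference.
Source V1 fixes V_0 = 5 V.
KCL at each unknown node (sum of currents leaving = 0; resistances in Ω):
  Node 1: (V_1 - 5)/430 + (V_1 - 0)/22000 + (V_1 - 0)/240 = 0
Collecting terms: 0.006538 × V_1 = 0.01163  =>  V_1 = 1.779 V
Power in each resistor, P = (ΔV)²/R:
  P_R1 = (5 - 1.779)²/430 = 0.02413 W
  P_R2 = (1.779 - 0)²/22000 = 0.0001438 W
  P_R3 = (1.779 - 0)²/240 = 0.01318 W
P_total = P_R1 + P_R2 + P_R3 = 0.03746 W

Final answer: 0.03746 W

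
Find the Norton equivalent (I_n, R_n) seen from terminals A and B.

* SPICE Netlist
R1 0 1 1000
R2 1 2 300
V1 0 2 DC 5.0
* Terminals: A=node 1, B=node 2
Find the Thévenin equivalent first; then I_n = V_th/R_th and R_n = R_th.
Step 1 — V_th is the open-circuit voltage V_A - V_B (nothing connected across the terminals).
Nodal analysis, taking node 2 as the 0 V reference.
Source V1 fixes V_0 = 5 V.
KCL at each unknown node (sum of currents leaving = 0; resistances in Ω):
  Node 1: (V_1 - 5)/1000 + (V_1 - 0)/300 = 0
Collecting terms: 0.004333 × V_1 = 0.005  =>  V_1 = 1.154 V
V_th = V_1 - V_2 = 1.154 - 0 = 1.154 V
Step 2 — R_th: zero the source — replace V1 by a short circuit (node 2 merges into node 0) — and find the resistance seen between A (node 1) and B (node 0).
Reduce the network between node 1 (A) and node 0 (B) by series/parallel combination:
  Rp1 = R1 ‖ R2 (parallel, both between nodes 0 and 1) = 1/(1/1000 + 1/300) = 230.8 Ω
R_th = 230.8 Ω
I_n = V_th/R_th = 1.154/230.8 = 0.005 A, and R_n = R_th = 230.8 Ω

Final answer: I_n = 0.005 A, R_n = 230.8 Ω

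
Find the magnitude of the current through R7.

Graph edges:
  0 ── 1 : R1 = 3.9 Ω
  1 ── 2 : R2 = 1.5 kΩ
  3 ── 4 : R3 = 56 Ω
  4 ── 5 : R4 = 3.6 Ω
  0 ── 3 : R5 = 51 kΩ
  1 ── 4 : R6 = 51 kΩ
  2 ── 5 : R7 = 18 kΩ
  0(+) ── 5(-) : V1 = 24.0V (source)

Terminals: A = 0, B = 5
Nodal analysis, taking node 5 as the 0 V reference.
Source V1 fixes V_0 = 24 V.
KCL at each unknown node (sum of currents leaving = 0; resistances in Ω):
  Node 1: (V_1 - 24)/3.9 + (V_1 - V_2)/1500 + (V_1 - V_4)/51000 = 0
  Node 2: (V_2 - V_1)/1500 + (V_2 - 0)/18000 = 0
  Node 3: (V_3 - V_4)/56 + (V_3 - 24)/51000 = 0
  Node 4: (V_4 - V_3)/56 + (V_4 - 0)/3.6 + (V_4 - V_1)/51000 = 0
Collecting terms (coefficients in siemens):
  0.2571·V_1 - 0.0006667·V_2 - 0.00001961·V_4 = 6.154
  0.0007222·V_2 - 0.0006667·V_1 = 0
  0.01788·V_3 - 0.01786·V_4 = 0.0004706
  0.2957·V_4 - 0.00001961·V_1 - 0.01786·V_3 = 0
Solving these 4 simultaneous equations (Gaussian elimination) gives:
  V_1 = 23.99 V, V_2 = 22.15 V, V_3 = 0.02971 V, V_4 = 0.003385 V
I_R7 = (V_2 - V_5)/R7 = (22.15 - 0)/18000 = 0.00123 A
|I_R7| = 0.00123 A

Final answer: |I_R7| = 0.00123 A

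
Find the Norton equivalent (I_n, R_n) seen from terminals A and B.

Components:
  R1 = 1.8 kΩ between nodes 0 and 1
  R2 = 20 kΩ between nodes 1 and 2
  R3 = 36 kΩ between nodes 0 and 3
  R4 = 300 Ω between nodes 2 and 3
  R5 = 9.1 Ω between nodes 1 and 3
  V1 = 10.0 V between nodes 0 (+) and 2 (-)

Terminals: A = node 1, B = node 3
Find the Thévenin equivalent first; then I_n = V_th/R_th and R_n = R_th.
Step 1 — V_th is the open-circuit voltage V_A - V_B (nothing connected across the terminals).
Nodal analysis, taking node 2 as the 0 V reference.
Source V1 fixes V_0 = 10 V.
KCL at each unknown node (sum of currents leaving = 0; resistances in Ω):
  Node 1: (V_1 - 10)/1800 + (V_1 - 0)/20000 + (V_1 - V_3)/9.1 = 0
  Node 3: (V_3 - 10)/36000 + (V_3 - 0)/300 + (V_3 - V_1)/9.1 = 0
Collecting terms (coefficients in siemens):
  0.1105·V_1 - 0.1099·V_3 = 0.005556
  0.1133·V_3 - 0.1099·V_1 = 0.0002778
Determinant D = (0.1105)(0.1133) - (-0.1099)(-0.1099) = 0.0004379
V_1 = [(0.005556)(0.1133) - (-0.1099)(0.0002778)]/D = 1.506 V
V_3 = [(0.1105)(0.0002778) - (0.005556)(-0.1099)]/D = 1.464 V
V_th = V_1 - V_3 = 1.506 - 1.464 = 0.04225 V
Step 2 — R_th: zero the source — replace V1 by a short circuit (node 2 merges into node 0) — and find the resistance seen between A (node 1) and B (node 3).
Reduce the network between node 1 (A) and node 3 (B) by series/parallel combination:
  Rp1 = R1 ‖ R2 (parallel, both between nodes 0 and 1) = 1/(1/1800 + 1/20000) = 1651 Ω
  Rp2 = R3 ‖ R4 (parallel, both between nodes 0 and 3) = 1/(1/36000 + 1/300) = 297.5 Ω
  Rs1 = Rp1 + Rp2 (series, joined only at node 0) = 1651 + 297.5 = 1949 Ω
  Rp3 = R5 ‖ Rs1 (parallel, both between nodes 1 and 3) = 1/(1/9.1 + 1/1949) = 9.058 Ω
R_th = 9.058 Ω
I_n = V_th/R_th = 0.04225/9.058 = 0.004665 A, and R_n = R_th = 9.058 Ω

Final answer: I_n = 0.004665 A, R_n = 9.058 Ω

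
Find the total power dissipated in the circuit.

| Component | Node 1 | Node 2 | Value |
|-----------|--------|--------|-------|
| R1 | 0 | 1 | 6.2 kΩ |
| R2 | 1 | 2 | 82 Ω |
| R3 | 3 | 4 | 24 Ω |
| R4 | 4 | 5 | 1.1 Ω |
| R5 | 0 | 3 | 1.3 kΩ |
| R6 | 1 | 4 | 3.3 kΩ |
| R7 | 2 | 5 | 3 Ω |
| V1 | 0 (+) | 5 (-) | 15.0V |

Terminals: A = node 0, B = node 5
Nodal analysis, taking node 5 as the 0 V reference.
Source V1 fixes V_0 = 15 V.
KCL at each unknown node (sum of currents leaving = 0; resistances in Ω):
  Node 1: (V_1 - 15)/6200 + (V_1 - V_2)/82 + (V_1 - V_4)/3300 = 0
  Node 2: (V_2 - V_1)/82 + (V_2 - 0)/3 = 0
  Node 3: (V_3 - V_4)/24 + (V_3 - 15)/1300 = 0
  Node 4: (V_4 - V_3)/24 + (V_4 - 0)/1.1 + (V_4 - V_1)/3300 = 0
Collecting terms (coefficients in siemens):
  0.01266·V_1 - 0.0122·V_2 - 0.000303·V_4 = 0.002419
  0.3455·V_2 - 0.0122·V_1 = 0
  0.04244·V_3 - 0.04167·V_4 = 0.01154
  0.9511·V_4 - 0.000303·V_1 - 0.04167·V_3 = 0
Solving these 4 simultaneous equations (Gaussian elimination) gives:
  V_1 = 0.1981 V, V_2 = 0.006993 V, V_3 = 0.2842 V, V_4 = 0.01251 V
Power in each resistor, P = (ΔV)²/R:
  P_R1 = (15 - 0.1981)²/6200 = 0.03534 W
  P_R2 = (0.1981 - 0.006993)²/82 = 0.0004456 W
  P_R3 = (0.2842 - 0.01251)²/24 = 0.003075 W
  P_R4 = (0.01251 - 0)²/1.1 = 0.0001424 W
  P_R5 = (15 - 0.2842)²/1300 = 0.1666 W
  P_R6 = (0.1981 - 0.01251)²/3300 = 0.00001044 W
  P_R7 = (0.006993 - 0)²/3 = 0.0000163 W
P_total = P_R1 + P_R2 + P_R3 + P_R4 + P_R5 + P_R6 + P_R7 = 0.2056 W

Final answer: 0.2056 W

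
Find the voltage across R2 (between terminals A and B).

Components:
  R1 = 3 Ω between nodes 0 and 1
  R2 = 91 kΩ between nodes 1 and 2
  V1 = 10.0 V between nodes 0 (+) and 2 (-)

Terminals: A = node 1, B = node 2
R1 and R2 are in series across V1 (node 0 → node 1 → node 2), and the output A–B is taken across R2, so this is a voltage divider.
Series current: I = V1/(R1 + R2) = 10/(3 + 91000) = 10/91000 = 0.0001099 A
V_R2 = I × R2 = V1 × R2/(R1 + R2) = 10 × 91000/91000 = 10 V

Final answer: 10 V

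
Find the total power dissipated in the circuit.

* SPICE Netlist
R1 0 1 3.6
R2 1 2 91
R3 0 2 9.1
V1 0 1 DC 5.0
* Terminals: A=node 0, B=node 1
Nodal analysis, taking node 1 as the 0 V reference.
Source V1 fixes V_0 = 5 V.
KCL at each unknown node (sum of currents leaving = 0; resistances in Ω):
  Node 2: (V_2 - 0)/91 + (V_2 - 5)/9.1 = 0
Collecting terms: 0.1209 × V_2 = 0.5495  =>  V_2 = 4.545 V
Power in each resistor, P = (ΔV)²/R:
  P_R1 = (5 - 0)²/3.6 = 6.944 W
  P_R2 = (0 - 4.545)²/91 = 0.227 W
  P_R3 = (5 - 4.545)²/9.1 = 0.0227 W
P_total = P_R1 + P_R2 + P_R3 = 7.194 W

Final answer: 7.194 W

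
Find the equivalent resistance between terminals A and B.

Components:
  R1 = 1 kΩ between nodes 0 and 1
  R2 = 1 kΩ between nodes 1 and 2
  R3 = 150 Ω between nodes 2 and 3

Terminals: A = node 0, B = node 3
Reduce the network between node 0 (A) and node 3 (B) by series/parallel combination:
  Rs1 = R1 + R2 (series, joined only at node 1) = 1000 + 1000 = 2000 Ω
  Rs2 = R3 + Rs1 (series, joined only at node 2) = 150 + 2000 = 2150 Ω
R_eq = 2.15 kΩ

Final answer: 2.15 kΩ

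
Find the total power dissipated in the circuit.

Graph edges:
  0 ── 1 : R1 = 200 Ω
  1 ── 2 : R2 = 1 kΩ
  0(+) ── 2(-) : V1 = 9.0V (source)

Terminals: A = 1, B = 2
Nodal analysis, taking node 2 as the 0 V reference.
Source V1 fixes V_0 = 9 V.
KCL at each unknown node (sum of currents leaving = 0; resistances in Ω):
  Node 1: (V_1 - 9)/200 + (V_1 - 0)/1000 = 0
Collecting terms: 0.006 × V_1 = 0.045  =>  V_1 = 7.5 V
Power in each resistor, P = (ΔV)²/R:
  P_R1 = (9 - 7.5)²/200 = 0.01125 W
  P_R2 = (7.5 - 0)²/1000 = 0.05625 W
P_total = P_R1 + P_R2 = 0.0675 W

Final answer: 0.0675 W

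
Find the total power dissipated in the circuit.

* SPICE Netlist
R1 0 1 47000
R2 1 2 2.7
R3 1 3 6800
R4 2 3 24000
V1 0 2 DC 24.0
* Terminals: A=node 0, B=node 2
Nodal analysis, taking node 2 as the 0 V reference.
Source V1 fixes V_0 = 24 V.
KCL at each unknown node (sum of currents leaving = 0; resistances in Ω):
  Node 1: (V_1 - 24)/47000 + (V_1 - 0)/2.7 + (V_1 - V_3)/6800 = 0
  Node 3: (V_3 - V_1)/6800 + (V_3 - 0)/24000 = 0
Collecting terms (coefficients in siemens):
  0.3705·V_1 - 0.0001471·V_3 = 0.0005106
  0.0001887·V_3 - 0.0001471·V_1 = 0
Determinant D = (0.3705)(0.0001887) - (-0.0001471)(-0.0001471) = 0.00006991
V_1 = [(0.0005106)(0.0001887) - (-0.0001471)(0)]/D = 0.001379 V
V_3 = [(0.3705)(0) - (0.0005106)(-0.0001471)]/D = 0.001074 V
Power in each resistor, P = (ΔV)²/R:
  P_R1 = (24 - 0.001379)²/47000 = 0.01225 W
  P_R2 = (0.001379 - 0)²/2.7 = 0.0000007038 W
  P_R3 = (0.001379 - 0.001074)²/6800 = 0.00000000001362 W
  P_R4 = (0 - 0.001074)²/24000 = 0.00000000004808 W
P_total = P_R1 + P_R2 + P_R3 + P_R4 = 0.01225 W

Final answer: 0.01225 W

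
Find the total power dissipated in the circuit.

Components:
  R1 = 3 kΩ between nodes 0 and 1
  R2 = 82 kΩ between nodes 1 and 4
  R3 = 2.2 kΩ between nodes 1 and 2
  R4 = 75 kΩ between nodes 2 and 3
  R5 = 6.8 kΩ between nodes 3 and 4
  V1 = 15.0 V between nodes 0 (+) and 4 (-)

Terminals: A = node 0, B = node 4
Nodal analysis, taking node 4 as the 0 V reference.
Source V1 fixes V_0 = 15 V.
KCL at each unknown node (sum of currents leaving = 0; resistances in Ω):
  Node 1: (V_1 - 15)/3000 + (V_1 - 0)/82000 + (V_1 - V_2)/2200 = 0
  Node 2: (V_2 - V_1)/2200 + (V_2 - V_3)/75000 = 0
  Node 3: (V_3 - V_2)/75000 + (V_3 - 0)/6800 = 0
Collecting terms (coefficients in siemens):
  0.0008001·V_1 - 0.0004545·V_2 = 0.005
  0.0004679·V_2 - 0.0004545·V_1 - 0.00001333·V_3 = 0
  0.0001604·V_3 - 0.00001333·V_2 = 0
Solving these 3 simultaneous equations (Gaussian elimination) gives:
  V_1 = 13.99 V, V_2 = 13.62 V, V_3 = 1.132 V
Power in each resistor, P = (ΔV)²/R:
  P_R1 = (15 - 13.99)²/3000 = 0.000341 W
  P_R2 = (13.99 - 0)²/82000 = 0.002386 W
  P_R3 = (13.99 - 13.62)²/2200 = 0.00006101 W
  P_R4 = (13.62 - 1.132)²/75000 = 0.00208 W
  P_R5 = (1.132 - 0)²/6800 = 0.0001886 W
P_total = P_R1 + P_R2 + P_R3 + P_R4 + P_R5 = 0.005057 W

Final answer: 0.005057 W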